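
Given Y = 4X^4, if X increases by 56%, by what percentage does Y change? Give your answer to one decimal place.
492.2%

For Y = 4X^4:
If X → X(1 + 0.56)
Then Y → Y · (1 + 0.56)^4
     ≈ Y · 5.9224

Percentage change = ((1 + 0.56)^4 − 1) × 100% ≈ 492.2%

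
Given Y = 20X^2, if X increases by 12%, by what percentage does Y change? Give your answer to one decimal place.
25.4%

For Y = 20X^2:
If X → X(1 + 0.12)
Then Y → Y · (1 + 0.12)^2
     = Y · 1.2544

Percentage change = ((1 + 0.12)^2 − 1) × 100% ≈ 25.4%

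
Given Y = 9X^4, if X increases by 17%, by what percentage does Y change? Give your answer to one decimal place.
87.4%

For Y = 9X^4:
If X → X(1 + 0.17)
Then Y → Y · (1 + 0.17)^4
     ≈ Y · 1.8739

Percentage change = ((1 + 0.17)^4 − 1) × 100% ≈ 87.4%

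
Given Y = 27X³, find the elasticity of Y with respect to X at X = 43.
Elasticity = 3

Elasticity = (dY/dX) · (X/Y)

dY/dX = 81·X²
At X = 43: dY/dX = 149769, Y = 2146689

Elasticity = 149769 · (43 / 2146689) = 3

Interpretation: for a small percentage change in X, the percentage change in Y is approximately 3.00 times as large.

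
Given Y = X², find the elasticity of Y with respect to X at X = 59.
Elasticity = 2

Elasticity = (dY/dX) · (X/Y)

dY/dX = 2·X
At X = 59: dY/dX = 118, Y = 3481

Elasticity = 118 · (59 / 3481) = 2

Interpretation: for a small percentage change in X, the percentage change in Y is approximately 2.00 times as large.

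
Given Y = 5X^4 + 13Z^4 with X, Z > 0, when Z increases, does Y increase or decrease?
Y increases

Taking the partial derivative:
∂Y/∂Z = 52Z^3

∂Y/∂Z = 52Z^3 > 0 (assuming positive values)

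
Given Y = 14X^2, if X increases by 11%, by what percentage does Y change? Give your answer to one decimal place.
23.2%

For Y = 14X^2:
If X → X(1 + 0.11)
Then Y → Y · (1 + 0.11)^2
     = Y · 1.2321

Percentage change = ((1 + 0.11)^2 − 1) × 100% ≈ 23.2%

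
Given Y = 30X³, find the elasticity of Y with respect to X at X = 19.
Elasticity = 3

Elasticity = (dY/dX) · (X/Y)

dY/dX = 90·X²
At X = 19: dY/dX = 32490, Y = 205770

Elasticity = 32490 · (19 / 205770) = 3

Interpretation: for a small percentage change in X, the percentage change in Y is approximately 3.00 times as large.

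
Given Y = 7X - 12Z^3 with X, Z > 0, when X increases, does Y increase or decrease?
Y increases

Taking the partial derivative:
∂Y/∂X = 7

∂Y/∂X = 7 > 0 (assuming positive values)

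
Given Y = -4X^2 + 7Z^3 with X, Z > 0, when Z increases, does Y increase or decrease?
Y increases

Taking the partial derivative:
∂Y/∂Z = 21Z^2

∂Y/∂Z = 21Z^2 > 0 (assuming positive values)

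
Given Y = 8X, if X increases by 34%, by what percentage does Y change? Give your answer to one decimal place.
34.0%

For Y = 8X:
If X → X(1 + 0.34)
Then Y → Y · (1 + 0.34)^1
     = Y · 1.3400

Percentage change = ((1 + 0.34)^1 − 1) × 100% = 34.0%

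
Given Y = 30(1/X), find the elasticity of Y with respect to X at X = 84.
Elasticity = -1

Elasticity = (dY/dX) · (X/Y)

dY/dX = -30/X²
At X = 84: dY/dX = -5/1176, Y = 5/14

Elasticity = (-5/1176) · (84 / (5/14)) = -1

Interpretation: for a small percentage change in X, the percentage change in Y is approximately -1.00 times as large.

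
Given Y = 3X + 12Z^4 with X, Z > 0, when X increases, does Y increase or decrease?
Y increases

Taking the partial derivative:
∂Y/∂X = 3

∂Y/∂X = 3 > 0 (assuming positive values)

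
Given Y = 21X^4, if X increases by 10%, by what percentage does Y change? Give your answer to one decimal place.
46.4%

For Y = 21X^4:
If X → X(1 + 0.1)
Then Y → Y · (1 + 0.1)^4
     = Y · 1.4641

Percentage change = ((1 + 0.1)^4 − 1) × 100% ≈ 46.4%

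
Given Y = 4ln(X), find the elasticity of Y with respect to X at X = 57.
Elasticity = 1/ln(57) ≈ 0.2473

Elasticity = (dY/dX) · (X/Y)

dY/dX = 4/X
At X = 57: dY/dX = 4/57, Y = 4·ln(57)

Elasticity = (4/57) · (57 / (4·ln(57))) = 1/ln(57) ≈ 0.2473

Interpretation: for a small percentage change in X, the percentage change in Y is approximately 0.25 times as large.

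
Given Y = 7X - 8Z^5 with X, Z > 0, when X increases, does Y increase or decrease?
Y increases

Taking the partial derivative:
∂Y/∂X = 7

∂Y/∂X = 7 > 0 (assuming positive values)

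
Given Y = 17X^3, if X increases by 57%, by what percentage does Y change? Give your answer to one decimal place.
287.0%

For Y = 17X^3:
If X → X(1 + 0.57)
Then Y → Y · (1 + 0.57)^3
     ≈ Y · 3.8699

Percentage change = ((1 + 0.57)^3 − 1) × 100% ≈ 287.0%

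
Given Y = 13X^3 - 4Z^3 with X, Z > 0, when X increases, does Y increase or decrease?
Y increases

Taking the partial derivative:
∂Y/∂X = 39X^2

∂Y/∂X = 39X^2 > 0 (assuming positive values)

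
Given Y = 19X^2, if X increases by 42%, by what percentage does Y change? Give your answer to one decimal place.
101.6%

For Y = 19X^2:
If X → X(1 + 0.42)
Then Y → Y · (1 + 0.42)^2
     = Y · 2.0164

Percentage change = ((1 + 0.42)^2 − 1) × 100% ≈ 101.6%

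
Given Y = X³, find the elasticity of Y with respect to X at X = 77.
Elasticity = 3

Elasticity = (dY/dX) · (X/Y)

dY/dX = 3·X²
At X = 77: dY/dX = 17787, Y = 456533

Elasticity = 17787 · (77 / 456533) = 3

Interpretation: for a small percentage change in X, the percentage change in Y is approximately 3.00 times as large.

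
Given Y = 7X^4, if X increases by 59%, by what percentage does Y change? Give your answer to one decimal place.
539.1%

For Y = 7X^4:
If X → X(1 + 0.59)
Then Y → Y · (1 + 0.59)^4
     ≈ Y · 6.3913

Percentage change = ((1 + 0.59)^4 − 1) × 100% ≈ 539.1%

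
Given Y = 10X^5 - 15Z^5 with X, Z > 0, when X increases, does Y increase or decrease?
Y increases

Taking the partial derivative:
∂Y/∂X = 50X^4

∂Y/∂X = 50X^4 > 0 (assuming positive values)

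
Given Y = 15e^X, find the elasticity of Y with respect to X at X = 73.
Elasticity = 73

Elasticity = (dY/dX) · (X/Y)

dY/dX = 15·e^X
At X = 73: dY/dX = 15·e^73, Y = 15·e^73

Elasticity = (15·e^73) · (73 / (15·e^73)) = 73

Interpretation: for a small percentage change in X, the percentage change in Y is approximately 73.00 times as large.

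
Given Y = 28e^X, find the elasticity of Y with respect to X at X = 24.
Elasticity = 24

Elasticity = (dY/dX) · (X/Y)

dY/dX = 28·e^X
At X = 24: dY/dX = 28·e^24, Y = 28·e^24

Elasticity = (28·e^24) · (24 / (28·e^24)) = 24

Interpretation: for a small percentage change in X, the percentage change in Y is approximately 24.00 times as large.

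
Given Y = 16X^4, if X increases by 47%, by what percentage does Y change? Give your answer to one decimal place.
366.9%

For Y = 16X^4:
If X → X(1 + 0.47)
Then Y → Y · (1 + 0.47)^4
     ≈ Y · 4.6695

Percentage change = ((1 + 0.47)^4 − 1) × 100% ≈ 366.9%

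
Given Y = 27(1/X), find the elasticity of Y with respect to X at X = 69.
Elasticity = -1

Elasticity = (dY/dX) · (X/Y)

dY/dX = -27/X²
At X = 69: dY/dX = -3/529, Y = 9/23

Elasticity = (-3/529) · (69 / (9/23)) = -1

Interpretation: for a small percentage change in X, the percentage change in Y is approximately -1.00 times as large.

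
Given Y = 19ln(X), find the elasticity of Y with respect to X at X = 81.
Elasticity = 1/ln(81) ≈ 0.2276

Elasticity = (dY/dX) · (X/Y)

dY/dX = 19/X
At X = 81: dY/dX = 19/81, Y = 19·ln(81)

Elasticity = (19/81) · (81 / (19·ln(81))) = 1/ln(81) ≈ 0.2276

Interpretation: for a small percentage change in X, the percentage change in Y is approximately 0.23 times as large.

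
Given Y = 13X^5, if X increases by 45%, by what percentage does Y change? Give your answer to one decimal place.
541.0%

For Y = 13X^5:
If X → X(1 + 0.45)
Then Y → Y · (1 + 0.45)^5
     ≈ Y · 6.4097

Percentage change = ((1 + 0.45)^5 − 1) × 100% ≈ 541.0%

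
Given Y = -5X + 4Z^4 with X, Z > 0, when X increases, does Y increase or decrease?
Y decreases

Taking the partial derivative:
∂Y/∂X = -5

∂Y/∂X = -5 < 0 (assuming positive values)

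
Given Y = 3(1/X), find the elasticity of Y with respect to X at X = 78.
Elasticity = -1

Elasticity = (dY/dX) · (X/Y)

dY/dX = -3/X²
At X = 78: dY/dX = -1/2028, Y = 1/26

Elasticity = (-1/2028) · (78 / (1/26)) = -1

Interpretation: for a small percentage change in X, the percentage change in Y is approximately -1.00 times as large.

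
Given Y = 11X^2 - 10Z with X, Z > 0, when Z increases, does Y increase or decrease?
Y decreases

Taking the partial derivative:
∂Y/∂Z = -10

∂Y/∂Z = -10 < 0 (assuming positive values)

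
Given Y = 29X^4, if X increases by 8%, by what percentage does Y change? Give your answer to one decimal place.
36.0%

For Y = 29X^4:
If X → X(1 + 0.08)
Then Y → Y · (1 + 0.08)^4
     ≈ Y · 1.3605

Percentage change = ((1 + 0.08)^4 − 1) × 100% ≈ 36.0%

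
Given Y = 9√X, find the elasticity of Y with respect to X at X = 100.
Elasticity = 1/2

Elasticity = (dY/dX) · (X/Y)

dY/dX = 9/(2·√X)
At X = 100: dY/dX = 9/20, Y = 90

Elasticity = (9/20) · (100 / 90) = 1/2

Interpretation: for a small percentage change in X, the percentage change in Y is approximately 0.50 times as large.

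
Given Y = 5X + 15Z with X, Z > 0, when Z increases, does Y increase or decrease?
Y increases

Taking the partial derivative:
∂Y/∂Z = 15

∂Y/∂Z = 15 > 0 (assuming positive values)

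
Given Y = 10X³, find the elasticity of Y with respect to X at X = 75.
Elasticity = 3

Elasticity = (dY/dX) · (X/Y)

dY/dX = 30·X²
At X = 75: dY/dX = 168750, Y = 4218750

Elasticity = 168750 · (75 / 4218750) = 3

Interpretation: for a small percentage change in X, the percentage change in Y is approximately 3.00 times as large.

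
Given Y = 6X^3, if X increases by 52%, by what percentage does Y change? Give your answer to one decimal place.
251.2%

For Y = 6X^3:
If X → X(1 + 0.52)
Then Y → Y · (1 + 0.52)^3
     ≈ Y · 3.5118

Percentage change = ((1 + 0.52)^3 − 1) × 100% ≈ 251.2%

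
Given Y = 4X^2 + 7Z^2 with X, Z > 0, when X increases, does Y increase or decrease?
Y increases

Taking the partial derivative:
∂Y/∂X = 8X

∂Y/∂X = 8X > 0 (assuming positive values)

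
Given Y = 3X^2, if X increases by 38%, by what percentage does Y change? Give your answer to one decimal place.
90.4%

For Y = 3X^2:
If X → X(1 + 0.38)
Then Y → Y · (1 + 0.38)^2
     = Y · 1.9044

Percentage change = ((1 + 0.38)^2 − 1) × 100% ≈ 90.4%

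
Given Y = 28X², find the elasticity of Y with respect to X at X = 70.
Elasticity = 2

Elasticity = (dY/dX) · (X/Y)

dY/dX = 56·X
At X = 70: dY/dX = 3920, Y = 137200

Elasticity = 3920 · (70 / 137200) = 2

Interpretation: for a small percentage change in X, the percentage change in Y is approximately 2.00 times as large.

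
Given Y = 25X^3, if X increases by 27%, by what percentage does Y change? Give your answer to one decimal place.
104.8%

For Y = 25X^3:
If X → X(1 + 0.27)
Then Y → Y · (1 + 0.27)^3
     ≈ Y · 2.0484

Percentage change = ((1 + 0.27)^3 − 1) × 100% ≈ 104.8%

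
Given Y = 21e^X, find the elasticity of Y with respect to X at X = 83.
Elasticity = 83

Elasticity = (dY/dX) · (X/Y)

dY/dX = 21·e^X
At X = 83: dY/dX = 21·e^83, Y = 21·e^83

Elasticity = (21·e^83) · (83 / (21·e^83)) = 83

Interpretation: for a small percentage change in X, the percentage change in Y is approximately 83.00 times as large.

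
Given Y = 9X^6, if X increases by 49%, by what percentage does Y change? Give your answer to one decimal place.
994.3%

For Y = 9X^6:
If X → X(1 + 0.49)
Then Y → Y · (1 + 0.49)^6
     ≈ Y · 10.9425

Percentage change = ((1 + 0.49)^6 − 1) × 100% ≈ 994.3%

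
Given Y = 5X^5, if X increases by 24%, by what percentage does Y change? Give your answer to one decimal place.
193.2%

For Y = 5X^5:
If X → X(1 + 0.24)
Then Y → Y · (1 + 0.24)^5
     ≈ Y · 2.9316

Percentage change = ((1 + 0.24)^5 − 1) × 100% ≈ 193.2%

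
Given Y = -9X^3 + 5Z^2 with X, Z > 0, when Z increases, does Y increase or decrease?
Y increases

Taking the partial derivative:
∂Y/∂Z = 10Z

∂Y/∂Z = 10Z > 0 (assuming positive values)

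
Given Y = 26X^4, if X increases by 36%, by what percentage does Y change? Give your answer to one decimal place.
242.1%

For Y = 26X^4:
If X → X(1 + 0.36)
Then Y → Y · (1 + 0.36)^4
     ≈ Y · 3.4210

Percentage change = ((1 + 0.36)^4 − 1) × 100% ≈ 242.1%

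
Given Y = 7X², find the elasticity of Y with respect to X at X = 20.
Elasticity = 2

Elasticity = (dY/dX) · (X/Y)

dY/dX = 14·X
At X = 20: dY/dX = 280, Y = 2800

Elasticity = 280 · (20 / 2800) = 2

Interpretation: for a small percentage change in X, the percentage change in Y is approximately 2.00 times as large.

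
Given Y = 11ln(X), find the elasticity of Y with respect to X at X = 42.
Elasticity = 1/ln(42) ≈ 0.2675

Elasticity = (dY/dX) · (X/Y)

dY/dX = 11/X
At X = 42: dY/dX = 11/42, Y = 11·ln(42)

Elasticity = (11/42) · (42 / (11·ln(42))) = 1/ln(42) ≈ 0.2675

Interpretation: for a small percentage change in X, the percentage change in Y is approximately 0.27 times as large.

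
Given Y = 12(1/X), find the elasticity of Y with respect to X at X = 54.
Elasticity = -1

Elasticity = (dY/dX) · (X/Y)

dY/dX = -12/X²
At X = 54: dY/dX = -1/243, Y = 2/9

Elasticity = (-1/243) · (54 / (2/9)) = -1

Interpretation: for a small percentage change in X, the percentage change in Y is approximately -1.00 times as large.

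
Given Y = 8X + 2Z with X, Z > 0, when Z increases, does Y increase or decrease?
Y increases

Taking the partial derivative:
∂Y/∂Z = 2

∂Y/∂Z = 2 > 0 (assuming positive values)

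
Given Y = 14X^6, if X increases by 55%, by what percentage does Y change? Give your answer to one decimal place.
1286.7%

For Y = 14X^6:
If X → X(1 + 0.55)
Then Y → Y · (1 + 0.55)^6
     ≈ Y · 13.8672

Percentage change = ((1 + 0.55)^6 − 1) × 100% ≈ 1286.7%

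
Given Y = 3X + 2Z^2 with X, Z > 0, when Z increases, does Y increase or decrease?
Y increases

Taking the partial derivative:
∂Y/∂Z = 4Z

∂Y/∂Z = 4Z > 0 (assuming positive values)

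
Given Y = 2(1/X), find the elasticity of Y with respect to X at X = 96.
Elasticity = -1

Elasticity = (dY/dX) · (X/Y)

dY/dX = -2/X²
At X = 96: dY/dX = -1/4608, Y = 1/48

Elasticity = (-1/4608) · (96 / (1/48)) = -1

Interpretation: for a small percentage change in X, the percentage change in Y is approximately -1.00 times as large.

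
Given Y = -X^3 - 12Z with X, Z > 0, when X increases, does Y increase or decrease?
Y decreases

Taking the partial derivative:
∂Y/∂X = -3X^2

∂Y/∂X = -3X^2 < 0 (assuming positive values)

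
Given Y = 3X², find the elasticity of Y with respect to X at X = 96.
Elasticity = 2

Elasticity = (dY/dX) · (X/Y)

dY/dX = 6·X
At X = 96: dY/dX = 576, Y = 27648

Elasticity = 576 · (96 / 27648) = 2

Interpretation: for a small percentage change in X, the percentage change in Y is approximately 2.00 times as large.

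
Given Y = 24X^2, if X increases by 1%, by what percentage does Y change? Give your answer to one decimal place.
2.0%

For Y = 24X^2:
If X → X(1 + 0.01)
Then Y → Y · (1 + 0.01)^2
     = Y · 1.0201

Percentage change = ((1 + 0.01)^2 − 1) × 100% ≈ 2.0%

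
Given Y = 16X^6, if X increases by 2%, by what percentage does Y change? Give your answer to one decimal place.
12.6%

For Y = 16X^6:
If X → X(1 + 0.02)
Then Y → Y · (1 + 0.02)^6
     ≈ Y · 1.1262

Percentage change = ((1 + 0.02)^6 − 1) × 100% ≈ 12.6%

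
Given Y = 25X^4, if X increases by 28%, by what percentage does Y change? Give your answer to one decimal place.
168.4%

For Y = 25X^4:
If X → X(1 + 0.28)
Then Y → Y · (1 + 0.28)^4
     ≈ Y · 2.6844

Percentage change = ((1 + 0.28)^4 − 1) × 100% ≈ 168.4%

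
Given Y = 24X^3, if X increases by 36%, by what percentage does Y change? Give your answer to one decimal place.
151.5%

For Y = 24X^3:
If X → X(1 + 0.36)
Then Y → Y · (1 + 0.36)^3
     ≈ Y · 2.5155

Percentage change = ((1 + 0.36)^3 − 1) × 100% ≈ 151.5%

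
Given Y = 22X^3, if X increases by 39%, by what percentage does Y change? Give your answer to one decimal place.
168.6%

For Y = 22X^3:
If X → X(1 + 0.39)
Then Y → Y · (1 + 0.39)^3
     ≈ Y · 2.6856

Percentage change = ((1 + 0.39)^3 − 1) × 100% ≈ 168.6%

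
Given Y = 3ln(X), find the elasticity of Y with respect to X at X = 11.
Elasticity = 1/ln(11) ≈ 0.4170

Elasticity = (dY/dX) · (X/Y)

dY/dX = 3/X
At X = 11: dY/dX = 3/11, Y = 3·ln(11)

Elasticity = (3/11) · (11 / (3·ln(11))) = 1/ln(11) ≈ 0.4170

Interpretation: for a small percentage change in X, the percentage change in Y is approximately 0.42 times as large.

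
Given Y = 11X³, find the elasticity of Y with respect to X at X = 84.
Elasticity = 3

Elasticity = (dY/dX) · (X/Y)

dY/dX = 33·X²
At X = 84: dY/dX = 232848, Y = 6519744

Elasticity = 232848 · (84 / 6519744) = 3

Interpretation: for a small percentage change in X, the percentage change in Y is approximately 3.00 times as large.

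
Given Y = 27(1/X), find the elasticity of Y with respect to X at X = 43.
Elasticity = -1

Elasticity = (dY/dX) · (X/Y)

dY/dX = -27/X²
At X = 43: dY/dX = -27/1849, Y = 27/43

Elasticity = (-27/1849) · (43 / (27/43)) = -1

Interpretation: for a small percentage change in X, the percentage change in Y is approximately -1.00 times as large.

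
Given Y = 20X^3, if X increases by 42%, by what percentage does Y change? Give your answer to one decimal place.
186.3%

For Y = 20X^3:
If X → X(1 + 0.42)
Then Y → Y · (1 + 0.42)^3
     ≈ Y · 2.8633

Percentage change = ((1 + 0.42)^3 − 1) × 100% ≈ 186.3%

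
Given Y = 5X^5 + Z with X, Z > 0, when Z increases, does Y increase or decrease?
Y increases

Taking the partial derivative:
∂Y/∂Z = 1

∂Y/∂Z = 1 > 0 (assuming positive values)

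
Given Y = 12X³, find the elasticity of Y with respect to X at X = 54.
Elasticity = 3

Elasticity = (dY/dX) · (X/Y)

dY/dX = 36·X²
At X = 54: dY/dX = 104976, Y = 1889568

Elasticity = 104976 · (54 / 1889568) = 3

Interpretation: for a small percentage change in X, the percentage change in Y is approximately 3.00 times as large.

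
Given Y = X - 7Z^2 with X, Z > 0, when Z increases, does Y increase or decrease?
Y decreases

Taking the partial derivative:
∂Y/∂Z = -14Z

∂Y/∂Z = -14Z < 0 (assuming positive values)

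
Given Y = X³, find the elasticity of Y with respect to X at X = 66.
Elasticity = 3

Elasticity = (dY/dX) · (X/Y)

dY/dX = 3·X²
At X = 66: dY/dX = 13068, Y = 287496

Elasticity = 13068 · (66 / 287496) = 3

Interpretation: for a small percentage change in X, the percentage change in Y is approximately 3.00 times as large.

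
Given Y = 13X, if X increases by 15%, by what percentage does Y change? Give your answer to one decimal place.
15.0%

For Y = 13X:
If X → X(1 + 0.15)
Then Y → Y · (1 + 0.15)^1
     = Y · 1.1500

Percentage change = ((1 + 0.15)^1 − 1) × 100% = 15.0%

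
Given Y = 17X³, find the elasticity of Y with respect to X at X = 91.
Elasticity = 3

Elasticity = (dY/dX) · (X/Y)

dY/dX = 51·X²
At X = 91: dY/dX = 422331, Y = 12810707

Elasticity = 422331 · (91 / 12810707) = 3

Interpretation: for a small percentage change in X, the percentage change in Y is approximately 3.00 times as large.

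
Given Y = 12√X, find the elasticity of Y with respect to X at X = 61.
Elasticity = 1/2

Elasticity = (dY/dX) · (X/Y)

dY/dX = 6/√X
At X = 61: dY/dX = 6·√61/61, Y = 12·√61

Elasticity = (6·√61/61) · (61 / (12·√61)) = 1/2

Interpretation: for a small percentage change in X, the percentage change in Y is approximately 0.50 times as large.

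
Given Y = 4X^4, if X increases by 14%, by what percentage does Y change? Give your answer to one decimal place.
68.9%

For Y = 4X^4:
If X → X(1 + 0.14)
Then Y → Y · (1 + 0.14)^4
     ≈ Y · 1.6890

Percentage change = ((1 + 0.14)^4 − 1) × 100% ≈ 68.9%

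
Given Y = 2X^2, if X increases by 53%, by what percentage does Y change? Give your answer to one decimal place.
134.1%

For Y = 2X^2:
If X → X(1 + 0.53)
Then Y → Y · (1 + 0.53)^2
     = Y · 2.3409

Percentage change = ((1 + 0.53)^2 − 1) × 100% ≈ 134.1%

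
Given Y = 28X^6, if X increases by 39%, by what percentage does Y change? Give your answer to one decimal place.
621.3%

For Y = 28X^6:
If X → X(1 + 0.39)
Then Y → Y · (1 + 0.39)^6
     ≈ Y · 7.2125

Percentage change = ((1 + 0.39)^6 − 1) × 100% ≈ 621.3%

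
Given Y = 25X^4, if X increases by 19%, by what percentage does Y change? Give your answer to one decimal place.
100.5%

For Y = 25X^4:
If X → X(1 + 0.19)
Then Y → Y · (1 + 0.19)^4
     ≈ Y · 2.0053

Percentage change = ((1 + 0.19)^4 − 1) × 100% ≈ 100.5%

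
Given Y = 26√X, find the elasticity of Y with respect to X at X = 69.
Elasticity = 1/2

Elasticity = (dY/dX) · (X/Y)

dY/dX = 13/√X
At X = 69: dY/dX = 13·√69/69, Y = 26·√69

Elasticity = (13·√69/69) · (69 / (26·√69)) = 1/2

Interpretation: for a small percentage change in X, the percentage change in Y is approximately 0.50 times as large.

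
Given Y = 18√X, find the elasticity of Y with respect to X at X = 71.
Elasticity = 1/2

Elasticity = (dY/dX) · (X/Y)

dY/dX = 9/√X
At X = 71: dY/dX = 9·√71/71, Y = 18·√71

Elasticity = (9·√71/71) · (71 / (18·√71)) = 1/2

Interpretation: for a small percentage change in X, the percentage change in Y is approximately 0.50 times as large.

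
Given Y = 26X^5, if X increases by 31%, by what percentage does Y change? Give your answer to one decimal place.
285.8%

For Y = 26X^5:
If X → X(1 + 0.31)
Then Y → Y · (1 + 0.31)^5
     ≈ Y · 3.8579

Percentage change = ((1 + 0.31)^5 − 1) × 100% ≈ 285.8%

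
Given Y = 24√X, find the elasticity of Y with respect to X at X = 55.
Elasticity = 1/2

Elasticity = (dY/dX) · (X/Y)

dY/dX = 12/√X
At X = 55: dY/dX = 12·√55/55, Y = 24·√55

Elasticity = (12·√55/55) · (55 / (24·√55)) = 1/2

Interpretation: for a small percentage change in X, the percentage change in Y is approximately 0.50 times as large.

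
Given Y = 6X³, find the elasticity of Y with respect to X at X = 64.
Elasticity = 3

Elasticity = (dY/dX) · (X/Y)

dY/dX = 18·X²
At X = 64: dY/dX = 73728, Y = 1572864

Elasticity = 73728 · (64 / 1572864) = 3

Interpretation: for a small percentage change in X, the percentage change in Y is approximately 3.00 times as large.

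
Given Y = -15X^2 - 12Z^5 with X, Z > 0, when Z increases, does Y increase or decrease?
Y decreases

Taking the partial derivative:
∂Y/∂Z = -60Z^4

∂Y/∂Z = -60Z^4 < 0 (assuming positive values)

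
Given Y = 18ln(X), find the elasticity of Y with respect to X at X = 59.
Elasticity = 1/ln(59) ≈ 0.2452

Elasticity = (dY/dX) · (X/Y)

dY/dX = 18/X
At X = 59: dY/dX = 18/59, Y = 18·ln(59)

Elasticity = (18/59) · (59 / (18·ln(59))) = 1/ln(59) ≈ 0.2452

Interpretation: for a small percentage change in X, the percentage change in Y is approximately 0.25 times as large.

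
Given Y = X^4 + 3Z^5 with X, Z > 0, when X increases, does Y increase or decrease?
Y increases

Taking the partial derivative:
∂Y/∂X = 4X^3

∂Y/∂X = 4X^3 > 0 (assuming positive values)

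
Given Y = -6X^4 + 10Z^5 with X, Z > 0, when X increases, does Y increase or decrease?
Y decreases

Taking the partial derivative:
∂Y/∂X = -24X^3

∂Y/∂X = -24X^3 < 0 (assuming positive values)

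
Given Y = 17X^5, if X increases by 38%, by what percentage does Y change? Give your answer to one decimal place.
400.5%

For Y = 17X^5:
If X → X(1 + 0.38)
Then Y → Y · (1 + 0.38)^5
     ≈ Y · 5.0049

Percentage change = ((1 + 0.38)^5 − 1) × 100% ≈ 400.5%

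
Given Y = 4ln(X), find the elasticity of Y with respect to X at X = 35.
Elasticity = 1/ln(35) ≈ 0.2813

Elasticity = (dY/dX) · (X/Y)

dY/dX = 4/X
At X = 35: dY/dX = 4/35, Y = 4·ln(35)

Elasticity = (4/35) · (35 / (4·ln(35))) = 1/ln(35) ≈ 0.2813

Interpretation: for a small percentage change in X, the percentage change in Y is approximately 0.28 times as large.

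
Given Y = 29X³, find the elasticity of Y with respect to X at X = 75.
Elasticity = 3

Elasticity = (dY/dX) · (X/Y)

dY/dX = 87·X²
At X = 75: dY/dX = 489375, Y = 12234375

Elasticity = 489375 · (75 / 12234375) = 3

Interpretation: for a small percentage change in X, the percentage change in Y is approximately 3.00 times as large.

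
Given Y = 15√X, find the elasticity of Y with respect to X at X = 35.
Elasticity = 1/2

Elasticity = (dY/dX) · (X/Y)

dY/dX = 15/(2·√X)
At X = 35: dY/dX = 3·√35/14, Y = 15·√35

Elasticity = (3·√35/14) · (35 / (15·√35)) = 1/2

Interpretation: for a small percentage change in X, the percentage change in Y is approximately 0.50 times as large.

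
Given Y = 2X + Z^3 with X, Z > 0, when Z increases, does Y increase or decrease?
Y increases

Taking the partial derivative:
∂Y/∂Z = 3Z^2

∂Y/∂Z = 3Z^2 > 0 (assuming positive values)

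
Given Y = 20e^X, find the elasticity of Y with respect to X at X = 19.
Elasticity = 19

Elasticity = (dY/dX) · (X/Y)

dY/dX = 20·e^X
At X = 19: dY/dX = 20·e^19, Y = 20·e^19

Elasticity = (20·e^19) · (19 / (20·e^19)) = 19

Interpretation: for a small percentage change in X, the percentage change in Y is approximately 19.00 times as large.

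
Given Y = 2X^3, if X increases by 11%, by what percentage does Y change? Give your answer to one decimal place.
36.8%

For Y = 2X^3:
If X → X(1 + 0.11)
Then Y → Y · (1 + 0.11)^3
     ≈ Y · 1.3676

Percentage change = ((1 + 0.11)^3 − 1) × 100% ≈ 36.8%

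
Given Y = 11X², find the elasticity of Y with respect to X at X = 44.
Elasticity = 2

Elasticity = (dY/dX) · (X/Y)

dY/dX = 22·X
At X = 44: dY/dX = 968, Y = 21296

Elasticity = 968 · (44 / 21296) = 2

Interpretation: for a small percentage change in X, the percentage change in Y is approximately 2.00 times as large.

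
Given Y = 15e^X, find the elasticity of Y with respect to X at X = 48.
Elasticity = 48

Elasticity = (dY/dX) · (X/Y)

dY/dX = 15·e^X
At X = 48: dY/dX = 15·e^48, Y = 15·e^48

Elasticity = (15·e^48) · (48 / (15·e^48)) = 48

Interpretation: for a small percentage change in X, the percentage change in Y is approximately 48.00 times as large.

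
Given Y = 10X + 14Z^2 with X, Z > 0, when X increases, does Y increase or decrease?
Y increases

Taking the partial derivative:
∂Y/∂X = 10

∂Y/∂X = 10 > 0 (assuming positive values)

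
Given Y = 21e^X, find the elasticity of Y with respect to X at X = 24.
Elasticity = 24

Elasticity = (dY/dX) · (X/Y)

dY/dX = 21·e^X
At X = 24: dY/dX = 21·e^24, Y = 21·e^24

Elasticity = (21·e^24) · (24 / (21·e^24)) = 24

Interpretation: for a small percentage change in X, the percentage change in Y is approximately 24.00 times as large.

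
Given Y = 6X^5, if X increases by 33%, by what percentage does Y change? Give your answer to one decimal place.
316.2%

For Y = 6X^5:
If X → X(1 + 0.33)
Then Y → Y · (1 + 0.33)^5
     ≈ Y · 4.1616

Percentage change = ((1 + 0.33)^5 − 1) × 100% ≈ 316.2%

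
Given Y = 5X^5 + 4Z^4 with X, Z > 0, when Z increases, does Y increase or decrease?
Y increases

Taking the partial derivative:
∂Y/∂Z = 16Z^3

∂Y/∂Z = 16Z^3 > 0 (assuming positive values)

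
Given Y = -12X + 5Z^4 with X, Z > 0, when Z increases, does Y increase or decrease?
Y increases

Taking the partial derivative:
∂Y/∂Z = 20Z^3

∂Y/∂Z = 20Z^3 > 0 (assuming positive values)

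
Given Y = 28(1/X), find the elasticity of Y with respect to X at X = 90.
Elasticity = -1

Elasticity = (dY/dX) · (X/Y)

dY/dX = -28/X²
At X = 90: dY/dX = -7/2025, Y = 14/45

Elasticity = (-7/2025) · (90 / (14/45)) = -1

Interpretation: for a small percentage change in X, the percentage change in Y is approximately -1.00 times as large.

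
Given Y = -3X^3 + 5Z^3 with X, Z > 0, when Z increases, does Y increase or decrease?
Y increases

Taking the partial derivative:
∂Y/∂Z = 15Z^2

∂Y/∂Z = 15Z^2 > 0 (assuming positive values)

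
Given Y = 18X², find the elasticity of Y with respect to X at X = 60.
Elasticity = 2

Elasticity = (dY/dX) · (X/Y)

dY/dX = 36·X
At X = 60: dY/dX = 2160, Y = 64800

Elasticity = 2160 · (60 / 64800) = 2

Interpretation: for a small percentage change in X, the percentage change in Y is approximately 2.00 times as large.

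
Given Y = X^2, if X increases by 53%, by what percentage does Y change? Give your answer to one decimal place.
134.1%

For Y = X^2:
If X → X(1 + 0.53)
Then Y → Y · (1 + 0.53)^2
     = Y · 2.3409

Percentage change = ((1 + 0.53)^2 − 1) × 100% ≈ 134.1%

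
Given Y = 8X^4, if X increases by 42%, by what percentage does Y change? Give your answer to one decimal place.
306.6%

For Y = 8X^4:
If X → X(1 + 0.42)
Then Y → Y · (1 + 0.42)^4
     ≈ Y · 4.0659

Percentage change = ((1 + 0.42)^4 − 1) × 100% ≈ 306.6%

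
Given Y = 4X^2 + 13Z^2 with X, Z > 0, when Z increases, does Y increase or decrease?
Y increases

Taking the partial derivative:
∂Y/∂Z = 26Z

∂Y/∂Z = 26Z > 0 (assuming positive values)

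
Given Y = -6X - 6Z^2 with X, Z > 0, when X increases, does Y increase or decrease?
Y decreases

Taking the partial derivative:
∂Y/∂X = -6

∂Y/∂X = -6 < 0 (assuming positive values)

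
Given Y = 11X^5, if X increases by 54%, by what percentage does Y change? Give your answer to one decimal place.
766.2%

For Y = 11X^5:
If X → X(1 + 0.54)
Then Y → Y · (1 + 0.54)^5
     ≈ Y · 8.6617

Percentage change = ((1 + 0.54)^5 − 1) × 100% ≈ 766.2%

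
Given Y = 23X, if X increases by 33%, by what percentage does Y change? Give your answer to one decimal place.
33.0%

For Y = 23X:
If X → X(1 + 0.33)
Then Y → Y · (1 + 0.33)^1
     = Y · 1.3300

Percentage change = ((1 + 0.33)^1 − 1) × 100% = 33.0%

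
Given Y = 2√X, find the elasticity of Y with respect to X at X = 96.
Elasticity = 1/2

Elasticity = (dY/dX) · (X/Y)

dY/dX = 1/√X
At X = 96: dY/dX = √6/24, Y = 8·√6

Elasticity = (√6/24) · (96 / (8·√6)) = 1/2

Interpretation: for a small percentage change in X, the percentage change in Y is approximately 0.50 times as large.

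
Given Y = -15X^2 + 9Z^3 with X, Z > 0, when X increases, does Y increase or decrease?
Y decreases

Taking the partial derivative:
∂Y/∂X = -30X

∂Y/∂X = -30X < 0 (assuming positive values)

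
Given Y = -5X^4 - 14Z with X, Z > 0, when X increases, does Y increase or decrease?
Y decreases

Taking the partial derivative:
∂Y/∂X = -20X^3

∂Y/∂X = -20X^3 < 0 (assuming positive values)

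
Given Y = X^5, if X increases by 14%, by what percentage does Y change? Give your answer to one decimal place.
92.5%

For Y = X^5:
If X → X(1 + 0.14)
Then Y → Y · (1 + 0.14)^5
     ≈ Y · 1.9254

Percentage change = ((1 + 0.14)^5 − 1) × 100% ≈ 92.5%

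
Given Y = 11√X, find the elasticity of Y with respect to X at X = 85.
Elasticity = 1/2

Elasticity = (dY/dX) · (X/Y)

dY/dX = 11/(2·√X)
At X = 85: dY/dX = 11·√85/170, Y = 11·√85

Elasticity = (11·√85/170) · (85 / (11·√85)) = 1/2

Interpretation: for a small percentage change in X, the percentage change in Y is approximately 0.50 times as large.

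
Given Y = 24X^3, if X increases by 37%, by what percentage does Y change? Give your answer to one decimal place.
157.1%

For Y = 24X^3:
If X → X(1 + 0.37)
Then Y → Y · (1 + 0.37)^3
     ≈ Y · 2.5714

Percentage change = ((1 + 0.37)^3 − 1) × 100% ≈ 157.1%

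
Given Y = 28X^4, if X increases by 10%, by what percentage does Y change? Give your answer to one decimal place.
46.4%

For Y = 28X^4:
If X → X(1 + 0.1)
Then Y → Y · (1 + 0.1)^4
     = Y · 1.4641

Percentage change = ((1 + 0.1)^4 − 1) × 100% ≈ 46.4%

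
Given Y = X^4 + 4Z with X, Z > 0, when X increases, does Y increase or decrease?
Y increases

Taking the partial derivative:
∂Y/∂X = 4X^3

∂Y/∂X = 4X^3 > 0 (assuming positive values)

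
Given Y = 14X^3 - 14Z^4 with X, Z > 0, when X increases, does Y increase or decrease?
Y increases

Taking the partial derivative:
∂Y/∂X = 42X^2

∂Y/∂X = 42X^2 > 0 (assuming positive values)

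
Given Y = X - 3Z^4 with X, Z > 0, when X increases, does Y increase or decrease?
Y increases

Taking the partial derivative:
∂Y/∂X = 1

∂Y/∂X = 1 > 0 (assuming positive values)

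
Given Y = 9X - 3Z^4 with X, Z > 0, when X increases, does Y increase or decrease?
Y increases

Taking the partial derivative:
∂Y/∂X = 9

∂Y/∂X = 9 > 0 (assuming positive values)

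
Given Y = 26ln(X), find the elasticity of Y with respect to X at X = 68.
Elasticity = 1/ln(68) ≈ 0.2370

Elasticity = (dY/dX) · (X/Y)

dY/dX = 26/X
At X = 68: dY/dX = 13/34, Y = 26·ln(68)

Elasticity = (13/34) · (68 / (26·ln(68))) = 1/ln(68) ≈ 0.2370

Interpretation: for a small percentage change in X, the percentage change in Y is approximately 0.24 times as large.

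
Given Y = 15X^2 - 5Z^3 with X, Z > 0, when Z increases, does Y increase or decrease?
Y decreases

Taking the partial derivative:
∂Y/∂Z = -15Z^2

∂Y/∂Z = -15Z^2 < 0 (assuming positive values)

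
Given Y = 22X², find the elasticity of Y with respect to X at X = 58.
Elasticity = 2

Elasticity = (dY/dX) · (X/Y)

dY/dX = 44·X
At X = 58: dY/dX = 2552, Y = 74008

Elasticity = 2552 · (58 / 74008) = 2

Interpretation: for a small percentage change in X, the percentage change in Y is approximately 2.00 times as large.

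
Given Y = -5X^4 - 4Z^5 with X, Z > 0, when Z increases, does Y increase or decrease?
Y decreases

Taking the partial derivative:
∂Y/∂Z = -20Z^4

∂Y/∂Z = -20Z^4 < 0 (assuming positive values)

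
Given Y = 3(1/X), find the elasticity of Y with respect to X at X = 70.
Elasticity = -1

Elasticity = (dY/dX) · (X/Y)

dY/dX = -3/X²
At X = 70: dY/dX = -3/4900, Y = 3/70

Elasticity = (-3/4900) · (70 / (3/70)) = -1

Interpretation: for a small percentage change in X, the percentage change in Y is approximately -1.00 times as large.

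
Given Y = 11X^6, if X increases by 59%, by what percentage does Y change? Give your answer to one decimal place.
1515.8%

For Y = 11X^6:
If X → X(1 + 0.59)
Then Y → Y · (1 + 0.59)^6
     ≈ Y · 16.1578

Percentage change = ((1 + 0.59)^6 − 1) × 100% ≈ 1515.8%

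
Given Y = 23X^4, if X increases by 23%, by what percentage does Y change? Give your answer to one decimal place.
128.9%

For Y = 23X^4:
If X → X(1 + 0.23)
Then Y → Y · (1 + 0.23)^4
     ≈ Y · 2.2889

Percentage change = ((1 + 0.23)^4 − 1) × 100% ≈ 128.9%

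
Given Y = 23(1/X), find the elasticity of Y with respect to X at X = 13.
Elasticity = -1

Elasticity = (dY/dX) · (X/Y)

dY/dX = -23/X²
At X = 13: dY/dX = -23/169, Y = 23/13

Elasticity = (-23/169) · (13 / (23/13)) = -1

Interpretation: for a small percentage change in X, the percentage change in Y is approximately -1.00 times as large.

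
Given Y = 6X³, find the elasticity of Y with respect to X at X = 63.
Elasticity = 3

Elasticity = (dY/dX) · (X/Y)

dY/dX = 18·X²
At X = 63: dY/dX = 71442, Y = 1500282

Elasticity = 71442 · (63 / 1500282) = 3

Interpretation: for a small percentage change in X, the percentage change in Y is approximately 3.00 times as large.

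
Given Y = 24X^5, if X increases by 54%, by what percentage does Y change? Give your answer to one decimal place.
766.2%

For Y = 24X^5:
If X → X(1 + 0.54)
Then Y → Y · (1 + 0.54)^5
     ≈ Y · 8.6617

Percentage change = ((1 + 0.54)^5 − 1) × 100% ≈ 766.2%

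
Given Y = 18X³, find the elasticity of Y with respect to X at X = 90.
Elasticity = 3

Elasticity = (dY/dX) · (X/Y)

dY/dX = 54·X²
At X = 90: dY/dX = 437400, Y = 13122000

Elasticity = 437400 · (90 / 13122000) = 3

Interpretation: for a small percentage change in X, the percentage change in Y is approximately 3.00 times as large.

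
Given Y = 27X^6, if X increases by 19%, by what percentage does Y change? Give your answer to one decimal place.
184.0%

For Y = 27X^6:
If X → X(1 + 0.19)
Then Y → Y · (1 + 0.19)^6
     ≈ Y · 2.8398

Percentage change = ((1 + 0.19)^6 − 1) × 100% ≈ 184.0%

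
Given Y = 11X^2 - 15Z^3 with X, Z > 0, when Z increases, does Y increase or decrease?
Y decreases

Taking the partial derivative:
∂Y/∂Z = -45Z^2

∂Y/∂Z = -45Z^2 < 0 (assuming positive values)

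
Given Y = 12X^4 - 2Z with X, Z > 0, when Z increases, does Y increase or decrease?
Y decreases

Taking the partial derivative:
∂Y/∂Z = -2

∂Y/∂Z = -2 < 0 (assuming positive values)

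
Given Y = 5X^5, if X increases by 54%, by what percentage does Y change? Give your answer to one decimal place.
766.2%

For Y = 5X^5:
If X → X(1 + 0.54)
Then Y → Y · (1 + 0.54)^5
     ≈ Y · 8.6617

Percentage change = ((1 + 0.54)^5 − 1) × 100% ≈ 766.2%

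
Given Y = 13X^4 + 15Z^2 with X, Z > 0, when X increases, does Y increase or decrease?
Y increases

Taking the partial derivative:
∂Y/∂X = 52X^3

∂Y/∂X = 52X^3 > 0 (assuming positive values)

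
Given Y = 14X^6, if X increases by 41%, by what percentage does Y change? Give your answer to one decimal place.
685.8%

For Y = 14X^6:
If X → X(1 + 0.41)
Then Y → Y · (1 + 0.41)^6
     ≈ Y · 7.8580

Percentage change = ((1 + 0.41)^6 − 1) × 100% ≈ 685.8%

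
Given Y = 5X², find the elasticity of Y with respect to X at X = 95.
Elasticity = 2

Elasticity = (dY/dX) · (X/Y)

dY/dX = 10·X
At X = 95: dY/dX = 950, Y = 45125

Elasticity = 950 · (95 / 45125) = 2

Interpretation: for a small percentage change in X, the percentage change in Y is approximately 2.00 times as large.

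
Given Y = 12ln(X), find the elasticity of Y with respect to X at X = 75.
Elasticity = 1/ln(75) ≈ 0.2316

Elasticity = (dY/dX) · (X/Y)

dY/dX = 12/X
At X = 75: dY/dX = 4/25, Y = 12·ln(75)

Elasticity = (4/25) · (75 / (12·ln(75))) = 1/ln(75) ≈ 0.2316

Interpretation: for a small percentage change in X, the percentage change in Y is approximately 0.23 times as large.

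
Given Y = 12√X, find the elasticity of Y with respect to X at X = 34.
Elasticity = 1/2

Elasticity = (dY/dX) · (X/Y)

dY/dX = 6/√X
At X = 34: dY/dX = 3·√34/17, Y = 12·√34

Elasticity = (3·√34/17) · (34 / (12·√34)) = 1/2

Interpretation: for a small percentage change in X, the percentage change in Y is approximately 0.50 times as large.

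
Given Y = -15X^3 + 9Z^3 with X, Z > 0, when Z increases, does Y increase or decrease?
Y increases

Taking the partial derivative:
∂Y/∂Z = 27Z^2

∂Y/∂Z = 27Z^2 > 0 (assuming positive values)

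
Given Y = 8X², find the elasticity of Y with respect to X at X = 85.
Elasticity = 2

Elasticity = (dY/dX) · (X/Y)

dY/dX = 16·X
At X = 85: dY/dX = 1360, Y = 57800

Elasticity = 1360 · (85 / 57800) = 2

Interpretation: for a small percentage change in X, the percentage change in Y is approximately 2.00 times as large.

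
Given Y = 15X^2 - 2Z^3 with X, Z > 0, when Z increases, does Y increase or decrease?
Y decreases

Taking the partial derivative:
∂Y/∂Z = -6Z^2

∂Y/∂Z = -6Z^2 < 0 (assuming positive values)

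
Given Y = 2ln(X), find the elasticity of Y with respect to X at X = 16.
Elasticity = 1/ln(16) ≈ 0.3607

Elasticity = (dY/dX) · (X/Y)

dY/dX = 2/X
At X = 16: dY/dX = 1/8, Y = 2·ln(16)

Elasticity = (1/8) · (16 / (2·ln(16))) = 1/ln(16) ≈ 0.3607

Interpretation: for a small percentage change in X, the percentage change in Y is approximately 0.36 times as large.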